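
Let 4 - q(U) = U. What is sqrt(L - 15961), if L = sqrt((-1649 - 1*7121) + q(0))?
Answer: sqrt(-15961 + 3*I*sqrt(974)) ≈ 0.3705 + 126.34*I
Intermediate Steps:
q(U) = 4 - U
L = 3*I*sqrt(974) (L = sqrt((-1649 - 1*7121) + (4 - 1*0)) = sqrt((-1649 - 7121) + (4 + 0)) = sqrt(-8770 + 4) = sqrt(-8766) = 3*I*sqrt(974) ≈ 93.627*I)
sqrt(L - 15961) = sqrt(3*I*sqrt(974) - 15961) = sqrt(-15961 + 3*I*sqrt(974))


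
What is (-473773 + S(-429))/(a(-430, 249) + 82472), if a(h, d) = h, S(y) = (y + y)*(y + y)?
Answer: 262391/82042 ≈ 3.1983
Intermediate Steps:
S(y) = 4*y**2 (S(y) = (2*y)*(2*y) = 4*y**2)
(-473773 + S(-429))/(a(-430, 249) + 82472) = (-473773 + 4*(-429)**2)/(-430 + 82472) = (-473773 + 4*184041)/82042 = (-473773 + 736164)*(1/82042) = 262391*(1/82042) = 262391/82042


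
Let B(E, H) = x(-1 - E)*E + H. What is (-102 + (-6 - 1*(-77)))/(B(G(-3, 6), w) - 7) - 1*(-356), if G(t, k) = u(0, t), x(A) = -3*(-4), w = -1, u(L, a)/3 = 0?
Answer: 2879/8 ≈ 359.88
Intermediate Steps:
u(L, a) = 0 (u(L, a) = 3*0 = 0)
x(A) = 12
G(t, k) = 0
B(E, H) = H + 12*E (B(E, H) = 12*E + H = H + 12*E)
(-102 + (-6 - 1*(-77)))/(B(G(-3, 6), w) - 7) - 1*(-356) = (-102 + (-6 - 1*(-77)))/((-1 + 12*0) - 7) - 1*(-356) = (-102 + (-6 + 77))/((-1 + 0) - 7) + 356 = (-102 + 71)/(-1 - 7) + 356 = -31/(-8) + 356 = -31*(-⅛) + 356 = 31/8 + 356 = 2879/8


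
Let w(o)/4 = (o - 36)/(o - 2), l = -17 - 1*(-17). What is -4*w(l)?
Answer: -288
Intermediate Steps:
l = 0 (l = -17 + 17 = 0)
w(o) = 4*(-36 + o)/(-2 + o) (w(o) = 4*((o - 36)/(o - 2)) = 4*((-36 + o)/(-2 + o)) = 4*(-36 + o)/(-2 + o))
-4*w(l) = -4*4*(-36 + 0)/(-2 + 0) = -4*4*(-36)/(-2) = -4*4*(-1/2)*(-36) = -4*72 = -1*288 = -288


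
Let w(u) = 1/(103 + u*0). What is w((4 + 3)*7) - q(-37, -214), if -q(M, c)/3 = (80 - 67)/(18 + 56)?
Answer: 4091/7622 ≈ 0.53674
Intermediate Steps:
q(M, c) = -39/74 (q(M, c) = -3*(80 - 67)/(18 + 56) = -39/74)
w(u) = 1/103 (w(u) = 1/(103 + 0) = 1/103)
w((4 + 3)*7) - q(-37, -214) = 1/103 - 1*(-39/74) = 1/103 + 39/74 = 4091/7622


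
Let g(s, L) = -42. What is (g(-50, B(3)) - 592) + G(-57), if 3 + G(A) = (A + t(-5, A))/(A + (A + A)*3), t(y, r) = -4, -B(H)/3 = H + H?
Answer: -254102/399 ≈ -636.85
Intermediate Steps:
B(H) = -6*H (B(H) = -3*(H + H) = -6*H)
G(A) = -3 + (-4 + A)/(7*A) (G(A) = -3 + (A - 4)/(A + (A + A)*3) = -3 + (-4 + A)/(A + (2*A)*3) = -3 + (-4 + A)/(A + 6*A) = -3 + (-4 + A)/((7*A)) = -3 + (-4 + A)*(1/(7*A)) = -3 + (-4 + A)/(7*A))
(g(-50, B(3)) - 592) + G(-57) = (-42 - 592) + (4/7)*(-1 - 5*(-57))/(-57) = -634 + (4/7)*(-1/57)*(-1 + 285) = -634 + (4/7)*(-1/57)*284 = -634 - 1136/399 = -254102/399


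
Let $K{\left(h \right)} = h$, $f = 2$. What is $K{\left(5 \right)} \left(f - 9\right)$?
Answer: $-35$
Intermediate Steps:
$K{\left(5 \right)} \left(f - 9\right) = 5 \left(2 - 9\right) = 5 \left(-7\right) = -35$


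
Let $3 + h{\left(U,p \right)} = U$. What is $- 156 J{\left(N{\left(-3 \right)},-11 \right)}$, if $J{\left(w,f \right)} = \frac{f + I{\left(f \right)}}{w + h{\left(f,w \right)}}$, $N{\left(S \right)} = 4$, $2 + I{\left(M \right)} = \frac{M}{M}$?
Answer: $- \frac{936}{5} \approx -187.2$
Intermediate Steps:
$h{\left(U,p \right)} = -3 + U$
$I{\left(M \right)} = -1$ ($I{\left(M \right)} = -2 + \frac{M}{M} = -2 + 1 = -1$)
$J{\left(w,f \right)} = \frac{-1 + f}{-3 + f + w}$ ($J{\left(w,f \right)} = \frac{f - 1}{w + \left(-3 + f\right)} = \frac{-1 + f}{-3 + f + w}$)
$- 156 J{\left(N{\left(-3 \right)},-11 \right)} = - 156 \frac{-1 - 11}{-3 - 11 + 4} = - 156 \frac{1}{-10} \left(-12\right) = - 156 \left(\left(- \frac{1}{10}\right) \left(-12\right)\right) = \left(-156\right) \frac{6}{5} = - \frac{936}{5}$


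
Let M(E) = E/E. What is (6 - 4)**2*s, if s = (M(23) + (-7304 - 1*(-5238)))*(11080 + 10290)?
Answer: -176516200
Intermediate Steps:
M(E) = 1
s = -44129050 (s = (1 + (-7304 - 1*(-5238)))*(11080 + 10290) = (1 + (-7304 + 5238))*21370 = (1 - 2066)*21370 = -2065*21370 = -44129050)
(6 - 4)**2*s = (6 - 4)**2*(-44129050) = 2**2*(-44129050) = 4*(-44129050) = -176516200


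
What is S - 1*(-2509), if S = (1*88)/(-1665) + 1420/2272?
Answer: 33427501/13320 ≈ 2509.6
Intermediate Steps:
S = 7621/13320 (S = 88*(-1/1665) + 1420*(1/2272) = -88/1665 + 5/8 = 7621/13320 ≈ 0.57215)
S - 1*(-2509) = 7621/13320 - 1*(-2509) = 7621/13320 + 2509 = 33427501/13320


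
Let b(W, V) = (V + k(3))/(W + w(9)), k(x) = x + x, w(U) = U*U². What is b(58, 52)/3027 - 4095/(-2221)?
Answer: 9755438473/5290975029 ≈ 1.8438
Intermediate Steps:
w(U) = U³
k(x) = 2*x
b(W, V) = (6 + V)/(729 + W) (b(W, V) = (V + 2*3)/(W + 9³) = (V + 6)/(W + 729) = (6 + V)/(729 + W))
b(58, 52)/3027 - 4095/(-2221) = ((6 + 52)/(729 + 58))/3027 - 4095/(-2221) = (58/787)*(1/3027) - 4095*(-1/2221) = ((1/787)*58)*(1/3027) + 4095/2221 = (58/787)*(1/3027) + 4095/2221 = 58/2382249 + 4095/2221 = 9755438473/5290975029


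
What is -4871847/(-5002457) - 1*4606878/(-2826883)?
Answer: 36817850562147/14141360651531 ≈ 2.6036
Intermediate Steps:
-4871847/(-5002457) - 1*4606878/(-2826883) = -4871847*(-1/5002457) - 4606878*(-1/2826883) = 4871847/5002457 + 4606878/2826883 = 36817850562147/14141360651531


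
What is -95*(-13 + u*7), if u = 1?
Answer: 570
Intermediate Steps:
-95*(-13 + u*7) = -95*(-13 + 1*7) = -95*(-13 + 7) = -95*(-6) = 570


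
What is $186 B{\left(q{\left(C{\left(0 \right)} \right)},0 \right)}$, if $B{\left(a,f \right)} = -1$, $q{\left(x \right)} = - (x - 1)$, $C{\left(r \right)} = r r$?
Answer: $-186$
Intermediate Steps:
$C{\left(r \right)} = r^{2}$
$q{\left(x \right)} = 1 - x$ ($q{\left(x \right)} = - (-1 + x) = 1 - x$)
$186 B{\left(q{\left(C{\left(0 \right)} \right)},0 \right)} = 186 \left(-1\right) = -186$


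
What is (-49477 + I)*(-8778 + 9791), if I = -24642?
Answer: -75082547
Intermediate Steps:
(-49477 + I)*(-8778 + 9791) = (-49477 - 24642)*(-8778 + 9791) = -74119*1013 = -75082547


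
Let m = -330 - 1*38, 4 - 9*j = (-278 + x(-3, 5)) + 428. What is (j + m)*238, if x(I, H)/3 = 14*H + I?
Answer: -870842/9 ≈ -96760.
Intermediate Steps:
x(I, H) = 3*I + 42*H (x(I, H) = 3*(14*H + I) = 3*(I + 14*H) = 3*I + 42*H)
j = -347/9 (j = 4/9 - ((-278 + (3*(-3) + 42*5)) + 428)/9 = 4/9 - ((-278 + (-9 + 210)) + 428)/9 = 4/9 - ((-278 + 201) + 428)/9 = 4/9 - (-77 + 428)/9 = 4/9 - ⅑*351 = 4/9 - 39 = -347/9 ≈ -38.556)
m = -368 (m = -330 - 38 = -368)
(j + m)*238 = (-347/9 - 368)*238 = -3659/9*238 = -870842/9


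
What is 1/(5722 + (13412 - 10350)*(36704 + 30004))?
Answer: 1/204265618 ≈ 4.8956e-9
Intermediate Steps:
1/(5722 + (13412 - 10350)*(36704 + 30004)) = 1/(5722 + 3062*66708) = 1/(5722 + 204259896) = 1/204265618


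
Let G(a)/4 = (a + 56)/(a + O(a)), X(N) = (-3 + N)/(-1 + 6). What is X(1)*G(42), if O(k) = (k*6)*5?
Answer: -56/465 ≈ -0.12043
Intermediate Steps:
O(k) = 30*k (O(k) = (6*k)*5 = 30*k)
X(N) = -3/5 + N/5 (X(N) = (-3 + N)/5 = (-3 + N)*(1/5) = -3/5 + N/5)
G(a) = 4*(56 + a)/(31*a) (G(a) = 4*((a + 56)/(a + 30*a)) = 4*((56 + a)/((31*a))) = 4*((56 + a)*(1/(31*a))) = 4*((56 + a)/(31*a)) = 4*(56 + a)/(31*a))
X(1)*G(42) = (-3/5 + (1/5)*1)*((4/31)*(56 + 42)/42) = (-3/5 + 1/5)*((4/31)*(1/42)*98) = -2/5*28/93 = -56/465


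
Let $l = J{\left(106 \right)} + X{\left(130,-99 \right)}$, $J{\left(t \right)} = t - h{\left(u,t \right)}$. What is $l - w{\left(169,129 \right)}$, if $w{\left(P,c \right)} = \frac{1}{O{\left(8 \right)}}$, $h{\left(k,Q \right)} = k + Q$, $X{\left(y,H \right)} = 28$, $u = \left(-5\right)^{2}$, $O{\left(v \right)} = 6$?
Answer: $\frac{17}{6} \approx 2.8333$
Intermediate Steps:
$u = 25$
$h{\left(k,Q \right)} = Q + k$
$J{\left(t \right)} = -25$ ($J{\left(t \right)} = t - \left(t + 25\right) = t - \left(25 + t\right) = -25$)
$w{\left(P,c \right)} = \frac{1}{6}$
$l = 3$ ($l = -25 + 28 = 3$)
$l - w{\left(169,129 \right)} = 3 - \frac{1}{6} = \frac{17}{6}$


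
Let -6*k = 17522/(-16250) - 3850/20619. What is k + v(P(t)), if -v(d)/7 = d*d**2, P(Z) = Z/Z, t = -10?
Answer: -6824309441/1005176250 ≈ -6.7892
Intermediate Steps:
P(Z) = 1
v(d) = -7*d**3 (v(d) = -7*d*d**2 = -7*d**3)
k = 211924309/1005176250 (k = -(17522/(-16250) - 3850/20619)/6 = -(17522*(-1/16250) - 3850*1/20619)/6 = -(-8761/8125 - 3850/20619)/6 = -1/6*(-211924309/167529375) = 211924309/1005176250 ≈ 0.21083)
k + v(P(t)) = 211924309/1005176250 - 7*1**3 = 211924309/1005176250 - 7*1 = 211924309/1005176250 - 7 = -6824309441/1005176250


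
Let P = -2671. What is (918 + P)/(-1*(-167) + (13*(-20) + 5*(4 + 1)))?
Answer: 1753/68 ≈ 25.779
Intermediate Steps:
(918 + P)/(-1*(-167) + (13*(-20) + 5*(4 + 1))) = (918 - 2671)/(-1*(-167) + (13*(-20) + 5*(4 + 1))) = -1753/(167 + (-260 + 5*5)) = -1753/(167 + (-260 + 25)) = -1753/(167 - 235) = -1753/(-68) = -1753*(-1/68) = 1753/68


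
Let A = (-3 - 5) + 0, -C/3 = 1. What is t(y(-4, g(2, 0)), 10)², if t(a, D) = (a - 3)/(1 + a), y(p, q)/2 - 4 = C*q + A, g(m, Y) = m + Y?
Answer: 529/361 ≈ 1.4654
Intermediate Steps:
C = -3 (C = -3*1 = -3)
g(m, Y) = Y + m
A = -8 (A = -8 + 0 = -8)
y(p, q) = -8 - 6*q (y(p, q) = 8 + 2*(-3*q - 8) = 8 + 2*(-8 - 3*q) = 8 + (-16 - 6*q) = -8 - 6*q)
t(a, D) = (-3 + a)/(1 + a)
t(y(-4, g(2, 0)), 10)² = ((-3 + (-8 - 6*(0 + 2)))/(1 + (-8 - 6*(0 + 2))))² = ((-3 + (-8 - 6*2))/(1 + (-8 - 6*2)))² = ((-3 + (-8 - 12))/(1 + (-8 - 12)))² = ((-3 - 20)/(1 - 20))² = (-23/(-19))² = (-1/19*(-23))² = (23/19)² = 529/361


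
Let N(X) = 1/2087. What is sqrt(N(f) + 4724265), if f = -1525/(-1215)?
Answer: 8*sqrt(321513471623)/2087 ≈ 2173.5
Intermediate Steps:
f = 305/243 (f = -1525*(-1/1215) = 305/243 ≈ 1.2551)
N(X) = 1/2087
sqrt(N(f) + 4724265) = sqrt(1/2087 + 4724265) = sqrt(9859541056/2087) = 8*sqrt(321513471623)/2087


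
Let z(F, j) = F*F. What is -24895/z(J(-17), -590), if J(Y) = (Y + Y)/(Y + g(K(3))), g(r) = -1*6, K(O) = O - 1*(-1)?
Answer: -13169455/1156 ≈ -11392.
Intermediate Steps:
K(O) = 1 + O (K(O) = O + 1 = 1 + O)
g(r) = -6
J(Y) = 2*Y/(-6 + Y) (J(Y) = (Y + Y)/(Y - 6) = (2*Y)/(-6 + Y) = 2*Y/(-6 + Y))
z(F, j) = F²
-24895/z(J(-17), -590) = -24895*(-6 - 17)²/1156 = -24895/((2*(-17)/(-23))²) = -24895/((2*(-17)*(-1/23))²) = -24895/((34/23)²) = -24895/1156/529 = -24895*529/1156 = -13169455/1156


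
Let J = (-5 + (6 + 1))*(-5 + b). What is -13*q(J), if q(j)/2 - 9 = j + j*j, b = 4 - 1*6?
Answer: -4966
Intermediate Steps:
b = -2 (b = 4 - 6 = -2)
J = -14 (J = (-5 + (6 + 1))*(-5 - 2) = (-5 + 7)*(-7) = 2*(-7) = -14)
q(j) = 18 + 2*j + 2*j**2 (q(j) = 18 + 2*(j + j*j) = 18 + 2*(j + j**2) = 18 + (2*j + 2*j**2) = 18 + 2*j + 2*j**2)
-13*q(J) = -13*(18 + 2*(-14) + 2*(-14)**2) = -13*(18 - 28 + 2*196) = -13*(18 - 28 + 392) = -13*382 = -4966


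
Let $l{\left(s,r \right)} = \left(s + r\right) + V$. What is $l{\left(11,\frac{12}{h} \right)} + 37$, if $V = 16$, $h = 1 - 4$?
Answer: $60$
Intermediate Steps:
$h = -3$
$l{\left(s,r \right)} = 16 + r + s$ ($l{\left(s,r \right)} = \left(s + r\right) + 16 = \left(r + s\right) + 16 = 16 + r + s$)
$l{\left(11,\frac{12}{h} \right)} + 37 = \left(16 + \frac{12}{-3} + 11\right) + 37 = \left(16 + 12 \left(- \frac{1}{3}\right) + 11\right) + 37 = \left(16 - 4 + 11\right) + 37 = 23 + 37 = 60$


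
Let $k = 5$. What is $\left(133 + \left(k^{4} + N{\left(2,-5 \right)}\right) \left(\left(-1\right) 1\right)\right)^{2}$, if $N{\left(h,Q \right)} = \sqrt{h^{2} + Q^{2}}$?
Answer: $\left(492 + \sqrt{29}\right)^{2} \approx 2.4739 \cdot 10^{5}$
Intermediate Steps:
$N{\left(h,Q \right)} = \sqrt{Q^{2} + h^{2}}$
$\left(133 + \left(k^{4} + N{\left(2,-5 \right)}\right) \left(\left(-1\right) 1\right)\right)^{2} = \left(133 + \left(5^{4} + \sqrt{\left(-5\right)^{2} + 2^{2}}\right) \left(\left(-1\right) 1\right)\right)^{2} = \left(133 + \left(625 + \sqrt{25 + 4}\right) \left(-1\right)\right)^{2} = \left(133 + \left(625 + \sqrt{29}\right) \left(-1\right)\right)^{2} = \left(133 - \left(625 + \sqrt{29}\right)\right)^{2} = \left(-492 - \sqrt{29}\right)^{2}$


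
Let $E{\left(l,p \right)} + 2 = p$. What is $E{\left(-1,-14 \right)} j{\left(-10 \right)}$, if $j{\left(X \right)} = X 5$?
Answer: $800$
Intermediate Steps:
$E{\left(l,p \right)} = -2 + p$
$j{\left(X \right)} = 5 X$
$E{\left(-1,-14 \right)} j{\left(-10 \right)} = \left(-2 - 14\right) 5 \left(-10\right) = \left(-16\right) \left(-50\right) = 800$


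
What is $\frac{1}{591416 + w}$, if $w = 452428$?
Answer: $\frac{1}{1043844} \approx 9.58 \cdot 10^{-7}$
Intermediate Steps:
$\frac{1}{591416 + w} = \frac{1}{591416 + 452428} = \frac{1}{1043844}$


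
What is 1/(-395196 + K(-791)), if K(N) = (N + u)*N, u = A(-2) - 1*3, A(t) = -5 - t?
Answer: 1/235231 ≈ 4.2511e-6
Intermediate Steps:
u = -6 (u = (-5 - 1*(-2)) - 1*3 = (-5 + 2) - 3 = -3 - 3 = -6)
K(N) = N*(-6 + N) (K(N) = (N - 6)*N = (-6 + N)*N = N*(-6 + N))
1/(-395196 + K(-791)) = 1/(-395196 - 791*(-6 - 791)) = 1/(-395196 - 791*(-797)) = 1/(-395196 + 630427) = 1/235231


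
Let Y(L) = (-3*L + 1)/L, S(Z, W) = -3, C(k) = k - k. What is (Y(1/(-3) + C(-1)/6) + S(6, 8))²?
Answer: 81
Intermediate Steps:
C(k) = 0
Y(L) = (1 - 3*L)/L
(Y(1/(-3) + C(-1)/6) + S(6, 8))² = ((-3 + 1/(1/(-3) + 0/6)) - 3)² = ((-3 + 1/(1*(-⅓) + 0*(⅙))) - 3)² = ((-3 + 1/(-⅓ + 0)) - 3)² = ((-3 + 1/(-⅓)) - 3)² = ((-3 - 3) - 3)² = (-6 - 3)² = (-9)² = 81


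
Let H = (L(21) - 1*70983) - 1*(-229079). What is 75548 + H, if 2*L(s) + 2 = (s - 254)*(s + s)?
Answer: 228750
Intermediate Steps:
L(s) = -1 + s*(-254 + s) (L(s) = -1 + ((s - 254)*(s + s))/2 = -1 + ((-254 + s)*(2*s))/2 = -1 + (2*s*(-254 + s))/2 = -1 + s*(-254 + s))
H = 153202 (H = ((-1 + 21**2 - 254*21) - 1*70983) - 1*(-229079) = ((-1 + 441 - 5334) - 70983) + 229079 = (-4894 - 70983) + 229079 = -75877 + 229079 = 153202)
75548 + H = 75548 + 153202 = 228750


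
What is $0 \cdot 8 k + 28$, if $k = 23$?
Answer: $28$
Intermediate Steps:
$0 \cdot 8 k + 28 = 0 \cdot 8 \cdot 23 + 28 = 0 \cdot 23 + 28 = 0 + 28 = 28$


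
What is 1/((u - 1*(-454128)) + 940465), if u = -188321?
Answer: 1/1206272 ≈ 8.2900e-7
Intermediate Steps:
1/((u - 1*(-454128)) + 940465) = 1/((-188321 - 1*(-454128)) + 940465) = 1/((-188321 + 454128) + 940465) = 1/(265807 + 940465) = 1/1206272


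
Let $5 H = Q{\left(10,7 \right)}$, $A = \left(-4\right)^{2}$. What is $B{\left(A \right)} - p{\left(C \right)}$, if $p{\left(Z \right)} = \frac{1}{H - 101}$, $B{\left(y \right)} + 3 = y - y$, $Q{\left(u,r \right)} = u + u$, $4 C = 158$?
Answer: $- \frac{290}{97} \approx -2.9897$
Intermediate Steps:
$A = 16$
$C = \frac{79}{2}$ ($C = \frac{1}{4} \cdot 158 = \frac{79}{2} \approx 39.5$)
$Q{\left(u,r \right)} = 2 u$
$H = 4$ ($H = \frac{2 \cdot 10}{5} = \frac{1}{5} \cdot 20 = 4$)
$B{\left(y \right)} = -3$ ($B{\left(y \right)} = -3 + \left(y - y\right) = -3 + 0 = -3$)
$p{\left(Z \right)} = - \frac{1}{97}$ ($p{\left(Z \right)} = \frac{1}{4 - 101} = \frac{1}{-97} = - \frac{1}{97}$)
$B{\left(A \right)} - p{\left(C \right)} = -3 - - \frac{1}{97} = -3 + \frac{1}{97} = - \frac{290}{97}$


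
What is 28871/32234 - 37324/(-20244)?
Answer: 63841655/23305182 ≈ 2.7394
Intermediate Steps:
28871/32234 - 37324/(-20244) = 28871*(1/32234) - 37324*(-1/20244) = 28871/32234 + 1333/723 = 63841655/23305182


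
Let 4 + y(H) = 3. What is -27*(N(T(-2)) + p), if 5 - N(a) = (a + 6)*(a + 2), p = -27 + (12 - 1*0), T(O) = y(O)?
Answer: 405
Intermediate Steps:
y(H) = -1 (y(H) = -4 + 3 = -1)
T(O) = -1
p = -15 (p = -27 + (12 + 0) = -27 + 12 = -15)
N(a) = 5 - (2 + a)*(6 + a) (N(a) = 5 - (a + 6)*(a + 2) = 5 - (6 + a)*(2 + a) = 5 - (2 + a)*(6 + a))
-27*(N(T(-2)) + p) = -27*((-7 - 1*(-1)**2 - 8*(-1)) - 15) = -27*((-7 - 1*1 + 8) - 15) = -27*((-7 - 1 + 8) - 15) = -27*(0 - 15) = -27*(-15) = 405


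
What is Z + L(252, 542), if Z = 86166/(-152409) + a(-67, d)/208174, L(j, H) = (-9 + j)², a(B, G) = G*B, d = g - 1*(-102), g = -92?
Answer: 312244081854370/5287931861 ≈ 59048.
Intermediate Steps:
d = 10 (d = -92 - 1*(-102) = -92 + 102 = 10)
a(B, G) = B*G
Z = -3006605819/5287931861 (Z = 86166/(-152409) - 67*10/208174 = 86166*(-1/152409) - 670*1/208174 = -28722/50803 - 335/104087 = -3006605819/5287931861 ≈ -0.56858)
Z + L(252, 542) = -3006605819/5287931861 + (-9 + 252)² = -3006605819/5287931861 + 243² = -3006605819/5287931861 + 59049 = 312244081854370/5287931861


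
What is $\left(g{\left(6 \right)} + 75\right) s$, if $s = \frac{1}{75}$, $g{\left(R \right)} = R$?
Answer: $\frac{27}{25} \approx 1.08$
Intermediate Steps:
$s = \frac{1}{75} \approx 0.013333$
$\left(g{\left(6 \right)} + 75\right) s = \left(6 + 75\right) \frac{1}{75} = 81 \cdot \frac{1}{75} = \frac{27}{25}$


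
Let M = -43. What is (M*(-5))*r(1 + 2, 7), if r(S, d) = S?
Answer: 645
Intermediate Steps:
(M*(-5))*r(1 + 2, 7) = (-43*(-5))*(1 + 2) = 215*3 = 645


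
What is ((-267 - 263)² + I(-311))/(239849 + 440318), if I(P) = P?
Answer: 280589/680167 ≈ 0.41253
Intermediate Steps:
((-267 - 263)² + I(-311))/(239849 + 440318) = ((-267 - 263)² - 311)/(239849 + 440318) = ((-530)² - 311)/680167 = (280900 - 311)*(1/680167) = 280589*(1/680167) = 280589/680167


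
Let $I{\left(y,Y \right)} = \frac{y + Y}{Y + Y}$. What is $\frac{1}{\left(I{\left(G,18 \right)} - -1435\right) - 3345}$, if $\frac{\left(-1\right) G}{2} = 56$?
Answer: $- \frac{18}{34427} \approx -0.00052285$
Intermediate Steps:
$G = -112$ ($G = \left(-2\right) 56 = -112$)
$I{\left(y,Y \right)} = \frac{Y + y}{2 Y}$
$\frac{1}{\left(I{\left(G,18 \right)} - -1435\right) - 3345} = \frac{1}{\left(\frac{18 - 112}{2 \cdot 18} - -1435\right) - 3345} = \frac{1}{\left(\frac{1}{2} \cdot \frac{1}{18} \left(-94\right) + 1435\right) - 3345} = \frac{1}{\left(- \frac{47}{18} + 1435\right) - 3345} = \frac{1}{\frac{25783}{18} - 3345} = \frac{1}{- \frac{34427}{18}} = - \frac{18}{34427}$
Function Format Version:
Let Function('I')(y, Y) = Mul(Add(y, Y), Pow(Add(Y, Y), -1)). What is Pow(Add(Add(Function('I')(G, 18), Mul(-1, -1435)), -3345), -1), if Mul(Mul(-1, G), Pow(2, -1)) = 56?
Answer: Rational(-18, 34427) ≈ -0.00052285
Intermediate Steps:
G = -112 (G = Mul(-2, 56) = -112)
Function('I')(y, Y) = Mul(Rational(1, 2), Pow(Y, -1), Add(Y, y)) (Function('I')(y, Y) = Mul(Add(Y, y), Pow(Mul(2, Y), -1)) = Mul(Add(Y, y), Mul(Rational(1, 2), Pow(Y, -1))) = Mul(Rational(1, 2), Pow(Y, -1), Add(Y, y)))
Pow(Add(Add(Function('I')(G, 18), Mul(-1, -1435)), -3345), -1) = Pow(Add(Add(Mul(Rational(1, 2), Pow(18, -1), Add(18, -112)), Mul(-1, -1435)), -3345), -1) = Pow(Add(Add(Mul(Rational(1, 2), Rational(1, 18), -94), 1435), -3345), -1) = Pow(Add(Add(Rational(-47, 18), 1435), -3345), -1) = Pow(Add(Rational(25783, 18), -3345), -1) = Pow(Rational(-34427, 18), -1) = Rational(-18, 34427)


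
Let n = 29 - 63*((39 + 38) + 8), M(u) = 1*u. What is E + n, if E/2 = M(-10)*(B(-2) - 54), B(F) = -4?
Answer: -4166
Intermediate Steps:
M(u) = u
E = 1160 (E = 2*(-10*(-4 - 54)) = 2*(-10*(-58)) = 2*580 = 1160)
n = -5326 (n = 29 - 63*(77 + 8) = 29 - 63*85 = 29 - 5355 = -5326)
E + n = 1160 - 5326 = -4166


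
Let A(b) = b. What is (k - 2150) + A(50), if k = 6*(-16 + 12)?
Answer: -2124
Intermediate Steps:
k = -24 (k = 6*(-4) = -24)
(k - 2150) + A(50) = (-24 - 2150) + 50 = -2174 + 50 = -2124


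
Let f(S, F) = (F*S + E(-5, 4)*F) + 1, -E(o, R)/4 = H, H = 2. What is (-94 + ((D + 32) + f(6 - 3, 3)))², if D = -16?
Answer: 8464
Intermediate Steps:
E(o, R) = -8 (E(o, R) = -4*2 = -8)
f(S, F) = 1 - 8*F + F*S (f(S, F) = (F*S - 8*F) + 1 = (-8*F + F*S) + 1 = 1 - 8*F + F*S)
(-94 + ((D + 32) + f(6 - 3, 3)))² = (-94 + ((-16 + 32) + (1 - 8*3 + 3*(6 - 3))))² = (-94 + (16 + (1 - 24 + 3*3)))² = (-94 + (16 + (1 - 24 + 9)))² = (-94 + (16 - 14))² = (-94 + 2)² = (-92)² = 8464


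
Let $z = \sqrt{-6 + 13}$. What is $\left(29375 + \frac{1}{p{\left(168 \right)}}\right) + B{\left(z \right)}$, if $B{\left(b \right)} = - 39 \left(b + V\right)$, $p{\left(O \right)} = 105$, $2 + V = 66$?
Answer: $\frac{2822296}{105} - 39 \sqrt{7} \approx 26776.0$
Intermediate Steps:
$V = 64$ ($V = -2 + 66 = 64$)
$z = \sqrt{7} \approx 2.6458$
$B{\left(b \right)} = -2496 - 39 b$ ($B{\left(b \right)} = - 39 \left(b + 64\right) = - 39 \left(64 + b\right) = -2496 - 39 b$)
$\left(29375 + \frac{1}{p{\left(168 \right)}}\right) + B{\left(z \right)} = \left(29375 + \frac{1}{105}\right) - \left(2496 + 39 \sqrt{7}\right) = \frac{3084376}{105} - \left(2496 + 39 \sqrt{7}\right) = \frac{2822296}{105} - 39 \sqrt{7}$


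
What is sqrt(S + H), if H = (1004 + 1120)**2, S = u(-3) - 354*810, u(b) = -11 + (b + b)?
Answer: sqrt(4224619) ≈ 2055.4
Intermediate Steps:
u(b) = -11 + 2*b
S = -286757 (S = (-11 + 2*(-3)) - 354*810 = (-11 - 6) - 286740 = -17 - 286740 = -286757)
H = 4511376 (H = 2124**2 = 4511376)
sqrt(S + H) = sqrt(-286757 + 4511376) = sqrt(4224619)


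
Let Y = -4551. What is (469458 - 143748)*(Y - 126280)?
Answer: -42612965010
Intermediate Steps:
(469458 - 143748)*(Y - 126280) = (469458 - 143748)*(-4551 - 126280) = 325710*(-130831) = -42612965010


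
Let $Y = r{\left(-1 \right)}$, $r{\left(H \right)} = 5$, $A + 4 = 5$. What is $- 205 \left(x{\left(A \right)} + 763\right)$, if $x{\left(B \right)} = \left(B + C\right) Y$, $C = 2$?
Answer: $-159490$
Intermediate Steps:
$A = 1$ ($A = -4 + 5 = 1$)
$Y = 5$
$x{\left(B \right)} = 10 + 5 B$ ($x{\left(B \right)} = \left(B + 2\right) 5 = \left(2 + B\right) 5 = 10 + 5 B$)
$- 205 \left(x{\left(A \right)} + 763\right) = - 205 \left(\left(10 + 5 \cdot 1\right) + 763\right) = - 205 \left(\left(10 + 5\right) + 763\right) = - 205 \left(15 + 763\right) = \left(-205\right) 778 = -159490$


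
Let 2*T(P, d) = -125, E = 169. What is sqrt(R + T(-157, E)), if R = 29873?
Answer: sqrt(119242)/2 ≈ 172.66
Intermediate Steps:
T(P, d) = -125/2 (T(P, d) = (1/2)*(-125) = -125/2)
sqrt(R + T(-157, E)) = sqrt(29873 - 125/2) = sqrt(59621/2) = sqrt(119242)/2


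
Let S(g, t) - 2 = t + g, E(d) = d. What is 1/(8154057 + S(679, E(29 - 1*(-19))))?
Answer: 1/8154786 ≈ 1.2263e-7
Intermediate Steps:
S(g, t) = 2 + g + t (S(g, t) = 2 + (t + g) = 2 + (g + t) = 2 + g + t)
1/(8154057 + S(679, E(29 - 1*(-19)))) = 1/(8154057 + (2 + 679 + (29 - 1*(-19)))) = 1/(8154057 + (2 + 679 + (29 + 19))) = 1/(8154057 + (2 + 679 + 48)) = 1/(8154057 + 729) = 1/8154786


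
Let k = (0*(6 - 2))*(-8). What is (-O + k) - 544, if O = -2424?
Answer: 1880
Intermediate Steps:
k = 0 (k = (0*4)*(-8) = 0*(-8) = 0)
(-O + k) - 544 = (-1*(-2424) + 0) - 544 = (2424 + 0) - 544 = 2424 - 544 = 1880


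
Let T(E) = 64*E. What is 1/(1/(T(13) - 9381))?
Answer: -8549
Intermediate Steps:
1/(1/(T(13) - 9381)) = 1/(1/(64*13 - 9381)) = 1/(1/(832 - 9381)) = 1/(1/(-8549)) = 1/(-1/8549) = -8549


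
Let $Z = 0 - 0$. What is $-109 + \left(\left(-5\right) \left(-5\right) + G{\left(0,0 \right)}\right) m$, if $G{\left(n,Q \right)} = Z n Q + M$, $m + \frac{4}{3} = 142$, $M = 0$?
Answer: $\frac{10223}{3} \approx 3407.7$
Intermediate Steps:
$m = \frac{422}{3}$ ($m = - \frac{4}{3} + 142 = \frac{422}{3} \approx 140.67$)
$Z = 0$ ($Z = 0 + 0 = 0$)
$G{\left(n,Q \right)} = 0$ ($G{\left(n,Q \right)} = 0 n Q + 0 = 0 Q + 0 = 0 + 0 = 0$)
$-109 + \left(\left(-5\right) \left(-5\right) + G{\left(0,0 \right)}\right) m = -109 + \left(\left(-5\right) \left(-5\right) + 0\right) \frac{422}{3} = -109 + \left(25 + 0\right) \frac{422}{3} = -109 + 25 \cdot \frac{422}{3} = -109 + \frac{10550}{3} = \frac{10223}{3}$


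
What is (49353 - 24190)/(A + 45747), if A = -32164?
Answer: 25163/13583 ≈ 1.8525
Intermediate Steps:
(49353 - 24190)/(A + 45747) = (49353 - 24190)/(-32164 + 45747) = 25163/13583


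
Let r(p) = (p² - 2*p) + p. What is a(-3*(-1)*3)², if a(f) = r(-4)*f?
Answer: 32400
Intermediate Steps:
r(p) = p² - p
a(f) = 20*f (a(f) = (-4*(-1 - 4))*f = (-4*(-5))*f = 20*f)
a(-3*(-1)*3)² = (20*(-3*(-1)*3))² = (20*(3*3))² = (20*9)² = 180² = 32400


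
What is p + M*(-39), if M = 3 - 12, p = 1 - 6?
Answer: 346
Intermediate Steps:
p = -5
M = -9
p + M*(-39) = -5 - 9*(-39) = -5 + 351 = 346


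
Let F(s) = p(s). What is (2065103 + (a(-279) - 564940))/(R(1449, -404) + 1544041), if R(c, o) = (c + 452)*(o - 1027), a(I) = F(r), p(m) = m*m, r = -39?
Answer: -39518/30955 ≈ -1.2766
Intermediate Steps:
p(m) = m²
F(s) = s²
a(I) = 1521 (a(I) = (-39)² = 1521)
R(c, o) = (-1027 + o)*(452 + c) (R(c, o) = (452 + c)*(-1027 + o) = (-1027 + o)*(452 + c))
(2065103 + (a(-279) - 564940))/(R(1449, -404) + 1544041) = (2065103 + (1521 - 564940))/((-464204 - 1027*1449 + 452*(-404) + 1449*(-404)) + 1544041) = (2065103 - 563419)/((-464204 - 1488123 - 182608 - 585396) + 1544041) = 1501684/(-2720331 + 1544041) = 1501684/(-1176290) = 1501684*(-1/1176290) = -39518/30955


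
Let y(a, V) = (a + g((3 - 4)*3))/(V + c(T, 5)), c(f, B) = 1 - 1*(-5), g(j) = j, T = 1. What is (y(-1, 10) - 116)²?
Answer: 216225/16 ≈ 13514.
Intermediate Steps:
c(f, B) = 6 (c(f, B) = 1 + 5 = 6)
y(a, V) = (-3 + a)/(6 + V) (y(a, V) = (a + (3 - 4)*3)/(V + 6) = (a - 1*3)/(6 + V) = (a - 3)/(6 + V) = (-3 + a)/(6 + V))
(y(-1, 10) - 116)² = ((-3 - 1)/(6 + 10) - 116)² = (-4/16 - 116)² = ((1/16)*(-4) - 116)² = (-¼ - 116)² = (-465/4)² = 216225/16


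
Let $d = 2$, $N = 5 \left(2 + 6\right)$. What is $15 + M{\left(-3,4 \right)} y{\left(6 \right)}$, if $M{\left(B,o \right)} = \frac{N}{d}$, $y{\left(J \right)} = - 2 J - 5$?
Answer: $-325$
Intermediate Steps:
$N = 40$ ($N = 5 \cdot 8 = 40$)
$y{\left(J \right)} = -5 - 2 J$
$M{\left(B,o \right)} = 20$ ($M{\left(B,o \right)} = \frac{1}{2} \cdot 40 = 20$)
$15 + M{\left(-3,4 \right)} y{\left(6 \right)} = 15 + 20 \left(-5 - 12\right) = 15 + 20 \left(-17\right) = 15 - 340 = -325$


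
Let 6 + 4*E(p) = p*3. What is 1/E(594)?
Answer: 1/444 ≈ 0.0022523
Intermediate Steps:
E(p) = -3/2 + 3*p/4 (E(p) = -3/2 + (p*3)/4 = -3/2 + (3*p)/4 = -3/2 + 3*p/4)
1/E(594) = 1/(-3/2 + (3/4)*594) = 1/(-3/2 + 891/2) = 1/444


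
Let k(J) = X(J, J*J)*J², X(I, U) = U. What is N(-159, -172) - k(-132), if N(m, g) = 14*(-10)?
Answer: -303595916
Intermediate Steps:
N(m, g) = -140
k(J) = J⁴ (k(J) = (J*J)*J² = J²*J² = J⁴)
N(-159, -172) - k(-132) = -140 - 1*(-132)⁴ = -140 - 1*303595776 = -140 - 303595776 = -303595916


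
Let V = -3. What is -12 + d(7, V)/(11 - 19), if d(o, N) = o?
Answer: -103/8 ≈ -12.875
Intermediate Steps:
-12 + d(7, V)/(11 - 19) = -12 + 7/(11 - 19) = -12 + 7/(-8) = -12 + 7*(-⅛) = -12 - 7/8 = -103/8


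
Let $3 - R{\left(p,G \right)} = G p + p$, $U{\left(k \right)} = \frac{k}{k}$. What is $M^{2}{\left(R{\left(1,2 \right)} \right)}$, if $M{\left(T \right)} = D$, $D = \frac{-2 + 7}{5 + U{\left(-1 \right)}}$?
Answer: $\frac{25}{36} \approx 0.69444$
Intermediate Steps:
$U{\left(k \right)} = 1$
$R{\left(p,G \right)} = 3 - p - G p$ ($R{\left(p,G \right)} = 3 - \left(G p + p\right) = 3 - \left(p + G p\right) = 3 - p - G p$)
$D = \frac{5}{6}$ ($D = \frac{-2 + 7}{5 + 1} = \frac{5}{6} \approx 0.83333$)
$M{\left(T \right)} = \frac{5}{6}$
$M^{2}{\left(R{\left(1,2 \right)} \right)} = \left(\frac{5}{6}\right)^{2} = \frac{25}{36}$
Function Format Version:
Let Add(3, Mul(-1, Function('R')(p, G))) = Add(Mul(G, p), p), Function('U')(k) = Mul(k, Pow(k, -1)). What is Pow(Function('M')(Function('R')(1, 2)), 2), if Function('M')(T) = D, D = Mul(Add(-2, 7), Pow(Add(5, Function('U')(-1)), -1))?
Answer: Rational(25, 36) ≈ 0.69444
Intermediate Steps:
Function('U')(k) = 1
Function('R')(p, G) = Add(3, Mul(-1, p), Mul(-1, G, p)) (Function('R')(p, G) = Add(3, Mul(-1, Add(Mul(G, p), p))) = Add(3, Mul(-1, Add(p, Mul(G, p)))) = Add(3, Add(Mul(-1, p), Mul(-1, G, p))) = Add(3, Mul(-1, p), Mul(-1, G, p)))
D = Rational(5, 6) (D = Mul(Add(-2, 7), Pow(Add(5, 1), -1)) = Mul(5, Pow(6, -1)) = Mul(5, Rational(1, 6)) = Rational(5, 6) ≈ 0.83333)
Function('M')(T) = Rational(5, 6)
Pow(Function('M')(Function('R')(1, 2)), 2) = Pow(Rational(5, 6), 2) = Rational(25, 36)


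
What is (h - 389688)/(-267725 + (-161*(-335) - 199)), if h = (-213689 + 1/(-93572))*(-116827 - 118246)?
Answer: -4700320364148421/20023378708 ≈ -2.3474e+5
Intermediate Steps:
h = 4700356828033957/93572 (h = (-213689 - 1/93572)*(-235073) = -19995307109/93572*(-235073) = 4700356828033957/93572 ≈ 5.0232e+10)
(h - 389688)/(-267725 + (-161*(-335) - 199)) = (4700356828033957/93572 - 389688)/(-267725 + (-161*(-335) - 199)) = 4700320364148421/(93572*(-267725 + (53935 - 199))) = 4700320364148421/(93572*(-267725 + 53736)) = (4700320364148421/93572)/(-213989) = (4700320364148421/93572)*(-1/213989) = -4700320364148421/20023378708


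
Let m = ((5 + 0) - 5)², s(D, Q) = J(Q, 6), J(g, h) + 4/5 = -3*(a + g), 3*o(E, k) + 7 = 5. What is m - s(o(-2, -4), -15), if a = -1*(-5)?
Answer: -146/5 ≈ -29.200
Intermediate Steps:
a = 5
o(E, k) = -⅔ (o(E, k) = -7/3 + (⅓)*5 = -7/3 + 5/3 = -⅔)
J(g, h) = -79/5 - 3*g (J(g, h) = -⅘ - 3*(5 + g) = -⅘ + (-15 - 3*g) = -79/5 - 3*g)
s(D, Q) = -79/5 - 3*Q
m = 0 (m = (5 - 5)² = 0² = 0)
m - s(o(-2, -4), -15) = 0 - (-79/5 - 3*(-15)) = 0 - (-79/5 + 45) = 0 - 1*146/5 = 0 - 146/5 = -146/5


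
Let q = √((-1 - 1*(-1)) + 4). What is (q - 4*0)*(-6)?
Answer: -12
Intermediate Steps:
q = 2 (q = √((-1 + 1) + 4) = √(0 + 4) = √4 = 2)
(q - 4*0)*(-6) = (2 - 4*0)*(-6) = (2 + 0)*(-6) = 2*(-6) = -12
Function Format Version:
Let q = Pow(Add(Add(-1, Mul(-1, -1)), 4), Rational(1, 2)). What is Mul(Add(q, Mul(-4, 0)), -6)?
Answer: -12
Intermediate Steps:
q = 2 (q = Pow(Add(Add(-1, 1), 4), Rational(1, 2)) = Pow(Add(0, 4), Rational(1, 2)) = Pow(4, Rational(1, 2)) = 2)
Mul(Add(q, Mul(-4, 0)), -6) = Mul(Add(2, Mul(-4, 0)), -6) = Mul(Add(2, 0), -6) = Mul(2, -6) = -12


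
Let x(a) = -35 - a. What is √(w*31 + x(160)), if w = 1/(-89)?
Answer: I*√1547354/89 ≈ 13.977*I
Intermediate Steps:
w = -1/89 ≈ -0.011236
√(w*31 + x(160)) = √(-1/89*31 + (-35 - 1*160)) = √(-31/89 + (-35 - 160)) = √(-31/89 - 195) = √(-17386/89) = I*√1547354/89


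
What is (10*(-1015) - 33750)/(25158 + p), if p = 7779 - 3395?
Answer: -21950/14771 ≈ -1.4860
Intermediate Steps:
p = 4384
(10*(-1015) - 33750)/(25158 + p) = (10*(-1015) - 33750)/(25158 + 4384) = (-10150 - 33750)/29542 = -43900*1/29542 = -21950/14771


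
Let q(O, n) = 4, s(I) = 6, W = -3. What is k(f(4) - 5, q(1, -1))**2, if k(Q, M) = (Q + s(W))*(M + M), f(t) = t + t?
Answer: 5184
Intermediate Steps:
f(t) = 2*t
k(Q, M) = 2*M*(6 + Q) (k(Q, M) = (Q + 6)*(M + M) = (6 + Q)*(2*M) = 2*M*(6 + Q))
k(f(4) - 5, q(1, -1))**2 = (2*4*(6 + (2*4 - 5)))**2 = (2*4*(6 + (8 - 5)))**2 = (2*4*(6 + 3))**2 = (2*4*9)**2 = 72**2 = 5184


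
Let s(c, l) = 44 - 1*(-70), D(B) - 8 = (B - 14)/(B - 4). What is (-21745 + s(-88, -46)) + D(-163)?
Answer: -3610864/167 ≈ -21622.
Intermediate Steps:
D(B) = 8 + (-14 + B)/(-4 + B) (D(B) = 8 + (B - 14)/(B - 4) = 8 + (-14 + B)/(-4 + B))
s(c, l) = 114 (s(c, l) = 44 + 70 = 114)
(-21745 + s(-88, -46)) + D(-163) = (-21745 + 114) + (-46 + 9*(-163))/(-4 - 163) = -21631 + (-46 - 1467)/(-167) = -21631 - 1/167*(-1513) = -21631 + 1513/167 = -3610864/167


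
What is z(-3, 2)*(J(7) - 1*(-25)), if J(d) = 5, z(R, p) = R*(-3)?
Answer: 270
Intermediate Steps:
z(R, p) = -3*R
z(-3, 2)*(J(7) - 1*(-25)) = (-3*(-3))*(5 - 1*(-25)) = 9*(5 + 25) = 9*30 = 270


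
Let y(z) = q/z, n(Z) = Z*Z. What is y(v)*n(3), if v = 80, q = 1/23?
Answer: 9/1840 ≈ 0.0048913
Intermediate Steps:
q = 1/23 ≈ 0.043478
n(Z) = Z²
y(z) = 1/(23*z)
y(v)*n(3) = ((1/23)/80)*3² = ((1/23)*(1/80))*9 = (1/1840)*9 = 9/1840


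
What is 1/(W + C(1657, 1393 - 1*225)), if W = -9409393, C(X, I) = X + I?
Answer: -1/9406568 ≈ -1.0631e-7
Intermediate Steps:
C(X, I) = I + X
1/(W + C(1657, 1393 - 1*225)) = 1/(-9409393 + ((1393 - 1*225) + 1657)) = 1/(-9409393 + ((1393 - 225) + 1657)) = 1/(-9409393 + (1168 + 1657)) = 1/(-9409393 + 2825) = 1/(-9406568) = -1/9406568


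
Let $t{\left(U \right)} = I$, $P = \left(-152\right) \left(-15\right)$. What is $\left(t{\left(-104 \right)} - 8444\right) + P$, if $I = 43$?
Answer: $-6121$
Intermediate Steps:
$P = 2280$
$t{\left(U \right)} = 43$
$\left(t{\left(-104 \right)} - 8444\right) + P = \left(43 - 8444\right) + 2280 = -8401 + 2280 = -6121$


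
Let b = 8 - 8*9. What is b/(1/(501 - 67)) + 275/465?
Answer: -2583113/93 ≈ -27775.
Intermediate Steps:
b = -64 (b = 8 - 72 = -64)
b/(1/(501 - 67)) + 275/465 = -64/(1/(501 - 67)) + 275/465 = -64/(1/434) + 275*(1/465) = -64/1/434 + 55/93 = -64*434 + 55/93 = -27776 + 55/93 = -2583113/93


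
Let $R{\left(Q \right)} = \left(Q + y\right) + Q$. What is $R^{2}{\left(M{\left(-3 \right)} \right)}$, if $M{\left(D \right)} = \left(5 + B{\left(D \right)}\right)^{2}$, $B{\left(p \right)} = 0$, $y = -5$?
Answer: $2025$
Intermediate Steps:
$M{\left(D \right)} = 25$ ($M{\left(D \right)} = \left(5 + 0\right)^{2} = 5^{2} = 25$)
$R{\left(Q \right)} = -5 + 2 Q$ ($R{\left(Q \right)} = \left(Q - 5\right) + Q = \left(-5 + Q\right) + Q = -5 + 2 Q$)
$R^{2}{\left(M{\left(-3 \right)} \right)} = \left(-5 + 2 \cdot 25\right)^{2} = \left(-5 + 50\right)^{2} = 45^{2} = 2025$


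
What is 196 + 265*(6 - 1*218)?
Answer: -55984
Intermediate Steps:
196 + 265*(6 - 1*218) = 196 + 265*(6 - 218) = 196 + 265*(-212) = 196 - 56180 = -55984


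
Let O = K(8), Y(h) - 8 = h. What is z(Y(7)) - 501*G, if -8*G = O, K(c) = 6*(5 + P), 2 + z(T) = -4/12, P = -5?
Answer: -7/3 ≈ -2.3333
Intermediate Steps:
Y(h) = 8 + h
z(T) = -7/3 (z(T) = -2 - 4/12 = -2 - 4*1/12 = -2 - ⅓ = -7/3)
K(c) = 0 (K(c) = 6*(5 - 5) = 6*0 = 0)
O = 0
G = 0 (G = -⅛*0 = 0)
z(Y(7)) - 501*G = -7/3 - 501*0 = -7/3 + 0 = -7/3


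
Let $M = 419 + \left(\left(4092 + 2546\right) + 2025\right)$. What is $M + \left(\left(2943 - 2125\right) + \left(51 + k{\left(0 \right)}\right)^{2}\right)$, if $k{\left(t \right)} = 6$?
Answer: $13149$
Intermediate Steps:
$M = 9082$ ($M = 419 + \left(6638 + 2025\right) = 419 + 8663 = 9082$)
$M + \left(\left(2943 - 2125\right) + \left(51 + k{\left(0 \right)}\right)^{2}\right) = 9082 + \left(\left(2943 - 2125\right) + \left(51 + 6\right)^{2}\right) = 9082 + \left(818 + 57^{2}\right) = 9082 + \left(818 + 3249\right) = 9082 + 4067 = 13149$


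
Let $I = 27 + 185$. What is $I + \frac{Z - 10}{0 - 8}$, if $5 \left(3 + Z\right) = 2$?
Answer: $\frac{8543}{40} \approx 213.57$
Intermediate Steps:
$Z = - \frac{13}{5}$ ($Z = -3 + \frac{1}{5} \cdot 2 = -3 + \frac{2}{5} = - \frac{13}{5} \approx -2.6$)
$I = 212$
$I + \frac{Z - 10}{0 - 8} = 212 + \frac{- \frac{13}{5} - 10}{0 - 8} = 212 + \frac{1}{-8} \left(- \frac{63}{5}\right) = 212 - - \frac{63}{40} = 212 + \frac{63}{40} = \frac{8543}{40}$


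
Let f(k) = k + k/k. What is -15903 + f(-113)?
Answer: -16015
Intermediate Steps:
f(k) = 1 + k (f(k) = k + 1 = 1 + k)
-15903 + f(-113) = -15903 + (1 - 113) = -15903 - 112 = -16015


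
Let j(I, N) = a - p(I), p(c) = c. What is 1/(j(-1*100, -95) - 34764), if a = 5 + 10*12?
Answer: -1/34539 ≈ -2.8953e-5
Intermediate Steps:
a = 125 (a = 5 + 120 = 125)
j(I, N) = 125 - I
1/(j(-1*100, -95) - 34764) = 1/((125 - (-1)*100) - 34764) = 1/((125 - 1*(-100)) - 34764) = 1/((125 + 100) - 34764) = 1/(225 - 34764) = 1/(-34539) = -1/34539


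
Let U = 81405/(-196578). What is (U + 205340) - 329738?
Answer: -40553883/326 ≈ -1.2440e+5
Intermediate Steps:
U = -135/326 (U = 81405*(-1/196578) = -135/326 ≈ -0.41411)
(U + 205340) - 329738 = (-135/326 + 205340) - 329738 = 66940705/326 - 329738 = -40553883/326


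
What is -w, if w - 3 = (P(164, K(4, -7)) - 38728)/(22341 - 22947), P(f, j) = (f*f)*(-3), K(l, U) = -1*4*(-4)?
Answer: -60617/303 ≈ -200.06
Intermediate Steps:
K(l, U) = 16 (K(l, U) = -4*(-4) = 16)
P(f, j) = -3*f² (P(f, j) = f²*(-3) = -3*f²)
w = 60617/303 (w = 3 + (-3*164² - 38728)/(22341 - 22947) = 3 + (-3*26896 - 38728)/(-606) = 3 + (-80688 - 38728)*(-1/606) = 3 - 119416*(-1/606) = 3 + 59708/303 = 60617/303 ≈ 200.06)
-w = -1*60617/303 = -60617/303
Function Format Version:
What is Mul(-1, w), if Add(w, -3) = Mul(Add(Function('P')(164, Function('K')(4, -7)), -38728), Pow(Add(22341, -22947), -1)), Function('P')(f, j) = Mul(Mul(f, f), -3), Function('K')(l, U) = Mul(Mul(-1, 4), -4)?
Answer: Rational(-60617, 303) ≈ -200.06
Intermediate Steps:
Function('K')(l, U) = 16 (Function('K')(l, U) = Mul(-4, -4) = 16)
Function('P')(f, j) = Mul(-3, Pow(f, 2)) (Function('P')(f, j) = Mul(Pow(f, 2), -3) = Mul(-3, Pow(f, 2)))
w = Rational(60617, 303) (w = Add(3, Mul(Add(Mul(-3, Pow(164, 2)), -38728), Pow(Add(22341, -22947), -1))) = Add(3, Mul(Add(Mul(-3, 26896), -38728), Pow(-606, -1))) = Add(3, Mul(Add(-80688, -38728), Rational(-1, 606))) = Add(3, Mul(-119416, Rational(-1, 606))) = Add(3, Rational(59708, 303)) = Rational(60617, 303) ≈ 200.06)
Mul(-1, w) = Mul(-1, Rational(60617, 303)) = Rational(-60617, 303)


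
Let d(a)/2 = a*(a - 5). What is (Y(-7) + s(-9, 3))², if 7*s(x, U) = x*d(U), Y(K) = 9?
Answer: 29241/49 ≈ 596.75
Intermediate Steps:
d(a) = 2*a*(-5 + a) (d(a) = 2*(a*(a - 5)) = 2*(a*(-5 + a)) = 2*a*(-5 + a))
s(x, U) = 2*U*x*(-5 + U)/7 (s(x, U) = (x*(2*U*(-5 + U)))/7 = (2*U*x*(-5 + U))/7 = 2*U*x*(-5 + U)/7)
(Y(-7) + s(-9, 3))² = (9 + (2/7)*3*(-9)*(-5 + 3))² = (9 + (2/7)*3*(-9)*(-2))² = (9 + 108/7)² = (171/7)² = 29241/49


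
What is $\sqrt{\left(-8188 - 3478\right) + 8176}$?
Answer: $i \sqrt{3490} \approx 59.076 i$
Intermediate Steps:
$\sqrt{\left(-8188 - 3478\right) + 8176} = \sqrt{-11666 + 8176} = \sqrt{-3490} = i \sqrt{3490}$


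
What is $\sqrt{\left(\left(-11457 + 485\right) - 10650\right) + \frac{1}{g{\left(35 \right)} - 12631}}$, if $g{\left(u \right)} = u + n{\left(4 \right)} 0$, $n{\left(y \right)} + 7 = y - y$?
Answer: $\frac{i \sqrt{857632395237}}{6298} \approx 147.04 i$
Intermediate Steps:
$n{\left(y \right)} = -7$ ($n{\left(y \right)} = -7 + \left(y - y\right) = -7 + 0 = -7$)
$g{\left(u \right)} = u$ ($g{\left(u \right)} = u - 0 = u + 0 = u$)
$\sqrt{\left(\left(-11457 + 485\right) - 10650\right) + \frac{1}{g{\left(35 \right)} - 12631}} = \sqrt{\left(\left(-11457 + 485\right) - 10650\right) + \frac{1}{35 - 12631}} = \sqrt{\left(-10972 - 10650\right) + \frac{1}{-12596}} = \sqrt{-21622 - \frac{1}{12596}} = \sqrt{- \frac{272350713}{12596}} = \frac{i \sqrt{857632395237}}{6298}$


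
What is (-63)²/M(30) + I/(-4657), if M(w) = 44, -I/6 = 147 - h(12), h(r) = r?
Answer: 18519273/204908 ≈ 90.378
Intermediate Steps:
I = -810 (I = -6*(147 - 1*12) = -6*(147 - 12) = -6*135 = -810)
(-63)²/M(30) + I/(-4657) = (-63)²/44 - 810/(-4657) = 3969*(1/44) - 810*(-1/4657) = 3969/44 + 810/4657 = 18519273/204908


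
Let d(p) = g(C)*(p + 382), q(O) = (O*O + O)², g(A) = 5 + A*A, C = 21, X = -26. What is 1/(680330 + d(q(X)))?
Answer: 1/189285702 ≈ 5.2830e-9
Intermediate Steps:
g(A) = 5 + A²
q(O) = (O + O²)² (q(O) = (O² + O)² = (O + O²)²)
d(p) = 170372 + 446*p (d(p) = (5 + 21²)*(p + 382) = (5 + 441)*(382 + p) = 446*(382 + p) = 170372 + 446*p)
1/(680330 + d(q(X))) = 1/(680330 + (170372 + 446*((-26)²*(1 - 26)²))) = 1/(680330 + (170372 + 446*(676*(-25)²))) = 1/(680330 + (170372 + 446*(676*625))) = 1/(680330 + (170372 + 446*422500)) = 1/(680330 + (170372 + 188435000)) = 1/(680330 + 188605372) = 1/189285702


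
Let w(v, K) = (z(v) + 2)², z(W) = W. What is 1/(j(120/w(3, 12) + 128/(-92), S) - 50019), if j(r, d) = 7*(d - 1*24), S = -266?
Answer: -1/52049 ≈ -1.9213e-5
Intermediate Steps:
w(v, K) = (2 + v)² (w(v, K) = (v + 2)² = (2 + v)²)
j(r, d) = -168 + 7*d (j(r, d) = 7*(d - 24) = 7*(-24 + d) = -168 + 7*d)
1/(j(120/w(3, 12) + 128/(-92), S) - 50019) = 1/((-168 + 7*(-266)) - 50019) = 1/((-168 - 1862) - 50019) = 1/(-2030 - 50019) = 1/(-52049) = -1/52049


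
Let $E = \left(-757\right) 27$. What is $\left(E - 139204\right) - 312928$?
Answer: $-472571$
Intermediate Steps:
$E = -20439$
$\left(E - 139204\right) - 312928 = \left(-20439 - 139204\right) - 312928 = -159643 - 312928 = -472571$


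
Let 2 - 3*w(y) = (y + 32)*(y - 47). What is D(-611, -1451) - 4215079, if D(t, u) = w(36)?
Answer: -4214829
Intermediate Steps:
w(y) = ⅔ - (-47 + y)*(32 + y)/3 (w(y) = ⅔ - (y + 32)*(y - 47)/3 = ⅔ - (32 + y)*(-47 + y)/3 = ⅔ - (-47 + y)*(32 + y)/3)
D(t, u) = 250 (D(t, u) = 502 + 5*36 - ⅓*36² = 502 + 180 - ⅓*1296 = 502 + 180 - 432 = 250)
D(-611, -1451) - 4215079 = 250 - 4215079 = -4214829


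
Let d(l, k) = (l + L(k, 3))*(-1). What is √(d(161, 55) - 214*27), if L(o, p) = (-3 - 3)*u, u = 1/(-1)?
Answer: I*√5945 ≈ 77.104*I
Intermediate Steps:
u = -1
L(o, p) = 6 (L(o, p) = (-3 - 3)*(-1) = -6*(-1) = 6)
d(l, k) = -6 - l (d(l, k) = (l + 6)*(-1) = (6 + l)*(-1) = -6 - l)
√(d(161, 55) - 214*27) = √((-6 - 1*161) - 214*27) = √((-6 - 161) - 5778) = √(-167 - 5778) = √(-5945) = I*√5945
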